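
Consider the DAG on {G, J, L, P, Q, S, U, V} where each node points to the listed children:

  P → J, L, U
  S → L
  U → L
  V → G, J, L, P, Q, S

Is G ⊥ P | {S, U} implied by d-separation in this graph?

No — G and P are not d-separated given {S, U}.

There are 6 undirected paths between G and P; checking each against the conditioning set {S, U}:
Path 1: G ← V → J ← P
  J is a collider here and neither J nor any of its descendants is conditioned on, so the collider stays closed — the path is blocked at J.
Path 2: G ← V → L ← U ← P
  L is a collider here and neither L nor any of its descendants is conditioned on, so the collider stays closed — the path is blocked at L.
Path 3: G ← V → L ← P
  L is a collider here and neither L nor any of its descendants is conditioned on, so the collider stays closed — the path is blocked at L.
Path 4: G ← V → S → L ← U ← P
  S is a chain here and S is conditioned on, so the path is blocked at S.
Path 5: G ← V → S → L ← P
  S is a chain here and S is conditioned on, so the path is blocked at S.
Path 6: G ← V → P
  V is a fork and V is not conditioned on — no node blocks this path, so it is active.
Since the path G ← V → P is active, G and P are not d-separated given {S, U}.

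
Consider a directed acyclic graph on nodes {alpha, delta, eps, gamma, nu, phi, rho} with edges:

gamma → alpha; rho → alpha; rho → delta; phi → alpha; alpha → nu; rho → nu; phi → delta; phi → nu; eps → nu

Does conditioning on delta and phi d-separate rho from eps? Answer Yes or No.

Enumerating the 5 paths from rho to eps and testing each for blocking by {delta, phi}:
Path 1: rho → delta ← phi → alpha → nu ← eps
  phi is a fork here and phi is conditioned on, so the path is blocked at phi.
Path 2: rho → delta ← phi → nu ← eps
  phi is a fork here and phi is conditioned on, so the path is blocked at phi.
Path 3: rho → alpha → nu ← eps
  nu is a collider here and neither nu nor any of its descendants is conditioned on, so the collider stays closed — the path is blocked at nu.
Path 4: rho → alpha ← phi → nu ← eps
  alpha is a collider here and neither alpha nor any of its descendants is conditioned on, so the collider stays closed — the path is blocked at alpha.
Path 5: rho → nu ← eps
  nu is a collider here and neither nu nor any of its descendants is conditioned on, so the collider stays closed — the path is blocked at nu.
All paths are blocked; rho ⊥ eps | {delta, phi} holds.

Yes — rho and eps are d-separated given {delta, phi}.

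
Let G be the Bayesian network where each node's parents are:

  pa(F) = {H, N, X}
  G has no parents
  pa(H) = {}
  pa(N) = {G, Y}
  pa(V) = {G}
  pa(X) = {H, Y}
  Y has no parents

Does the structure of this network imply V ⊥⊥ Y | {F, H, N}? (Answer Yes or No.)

No — V and Y are not d-separated given {F, H, N}.

We examine all 3 paths between V and Y:
Path 1: V ← G → N ← Y
  G is a fork and G is not conditioned on; N is a collider and N is conditioned on, which opens it — no node blocks this path, so it is active.
Path 2: V ← G → N → F ← H → X ← Y
  N is a chain here and N is conditioned on, so the path is blocked at N.
Path 3: V ← G → N → F ← X ← Y
  N is a chain here and N is conditioned on, so the path is blocked at N.
At least one path is unblocked, so d-separation fails.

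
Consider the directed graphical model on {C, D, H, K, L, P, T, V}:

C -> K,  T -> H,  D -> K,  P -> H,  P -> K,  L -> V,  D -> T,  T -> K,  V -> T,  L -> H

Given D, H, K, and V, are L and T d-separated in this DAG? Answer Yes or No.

4 paths connect L and T; each must be blocked for d-separation to hold:
Path 1: L → H ← T
  H is a collider and H is conditioned on, which opens it — no node blocks this path, so it is active.
Path 2: L → H ← P → K ← D → T
  D is a fork here and D is conditioned on, so the path is blocked at D.
Path 3: L → H ← P → K ← T
  H is a collider and H is conditioned on, which opens it; P is a fork and P is not conditioned on; K is a collider and K is conditioned on, which opens it — no node blocks this path, so it is active.
Path 4: L → V → T
  V is a chain here and V is conditioned on, so the path is blocked at V.
At least one path is unblocked, so d-separation fails.

No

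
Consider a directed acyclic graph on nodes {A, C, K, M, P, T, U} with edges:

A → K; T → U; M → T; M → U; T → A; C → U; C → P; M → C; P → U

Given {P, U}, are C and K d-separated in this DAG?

6 paths connect C and K; each must be blocked for d-separation to hold:
  1. C → P → U ← T → A → K — P:chain[blocks]; U:collider[open]; T:fork[open]; A:chain[open] ⇒ blocked
  2. C → P → U ← M → T → A → K — P:chain[blocks]; U:collider[open]; M:fork[open]; T:chain[open]; A:chain[open] ⇒ blocked
  3. C → U ← T → A → K — U:collider[open]; T:fork[open]; A:chain[open] ⇒ active
  4. C → U ← M → T → A → K — U:collider[open]; M:fork[open]; T:chain[open]; A:chain[open] ⇒ active
  5. C ← M → T → A → K — M:fork[open]; T:chain[open]; A:chain[open] ⇒ active
  6. C ← M → U ← T → A → K — M:fork[open]; U:collider[open]; T:fork[open]; A:chain[open] ⇒ active
Because an active path exists, C and K are not d-separated.

No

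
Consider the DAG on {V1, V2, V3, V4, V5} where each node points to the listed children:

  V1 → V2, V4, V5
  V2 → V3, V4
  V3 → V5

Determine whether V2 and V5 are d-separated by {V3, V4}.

Enumerating the 3 paths from V2 to V5 and testing each for blocking by {V3, V4}:
Path 1: V2 ← V1 → V5
  V1 is a fork and V1 is not conditioned on — no node blocks this path, so it is active.
Path 2: V2 → V3 → V5
  V3 is a chain here and V3 is conditioned on, so the path is blocked at V3.
Path 3: V2 → V4 ← V1 → V5
  V4 is a collider and V4 is conditioned on, which opens it; V1 is a fork and V1 is not conditioned on — no node blocks this path, so it is active.
Because an active path exists, V2 and V5 are not d-separated.

No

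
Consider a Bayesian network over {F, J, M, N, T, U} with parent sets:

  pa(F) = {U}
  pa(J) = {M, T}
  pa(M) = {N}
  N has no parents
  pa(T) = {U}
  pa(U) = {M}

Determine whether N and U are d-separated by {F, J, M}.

Enumerating the 2 paths from N to U and testing each for blocking by {F, J, M}:
Path 1: N → M → J ← T ← U
  M is a chain here and M is conditioned on, so the path is blocked at M.
Path 2: N → M → U
  M is a chain here and M is conditioned on, so the path is blocked at M.
Since every path is blocked, d-separation holds.

Yes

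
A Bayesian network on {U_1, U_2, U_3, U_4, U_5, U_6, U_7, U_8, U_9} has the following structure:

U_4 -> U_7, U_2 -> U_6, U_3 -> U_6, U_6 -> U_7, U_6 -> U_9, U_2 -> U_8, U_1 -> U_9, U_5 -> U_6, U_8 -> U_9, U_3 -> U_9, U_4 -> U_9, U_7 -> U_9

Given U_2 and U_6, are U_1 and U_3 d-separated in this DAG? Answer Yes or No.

Yes

5 paths connect U_1 and U_3; each must be blocked for d-separation to hold:
Path 1: U_1 → U_9 ← U_7 ← U_6 ← U_3
  U_9 is a collider here and neither U_9 nor any of its descendants is conditioned on, so the collider stays closed — the path is blocked at U_9.
Path 2: U_1 → U_9 ← U_4 → U_7 ← U_6 ← U_3
  U_9 is a collider here and neither U_9 nor any of its descendants is conditioned on, so the collider stays closed — the path is blocked at U_9.
Path 3: U_1 → U_9 ← U_3
  U_9 is a collider here and neither U_9 nor any of its descendants is conditioned on, so the collider stays closed — the path is blocked at U_9.
Path 4: U_1 → U_9 ← U_6 ← U_3
  U_9 is a collider here and neither U_9 nor any of its descendants is conditioned on, so the collider stays closed — the path is blocked at U_9.
Path 5: U_1 → U_9 ← U_8 ← U_2 → U_6 ← U_3
  U_9 is a collider here and neither U_9 nor any of its descendants is conditioned on, so the collider stays closed — the path is blocked at U_9.
Since every path is blocked, d-separation holds.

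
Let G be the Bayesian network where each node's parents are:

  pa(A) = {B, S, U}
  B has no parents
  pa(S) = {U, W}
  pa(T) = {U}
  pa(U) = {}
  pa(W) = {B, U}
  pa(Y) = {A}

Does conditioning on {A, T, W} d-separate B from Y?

Yes

We examine all 5 paths between B and Y:
Path 1: B → W ← U → S → A → Y
  A is a chain here and A is conditioned on, so the path is blocked at A.
Path 2: B → W ← U → A → Y
  A is a chain here and A is conditioned on, so the path is blocked at A.
Path 3: B → W → S ← U → A → Y
  W is a chain here and W is conditioned on, so the path is blocked at W.
Path 4: B → W → S → A → Y
  W is a chain here and W is conditioned on, so the path is blocked at W.
Path 5: B → A → Y
  A is a chain here and A is conditioned on, so the path is blocked at A.
Since every path is blocked, d-separation holds.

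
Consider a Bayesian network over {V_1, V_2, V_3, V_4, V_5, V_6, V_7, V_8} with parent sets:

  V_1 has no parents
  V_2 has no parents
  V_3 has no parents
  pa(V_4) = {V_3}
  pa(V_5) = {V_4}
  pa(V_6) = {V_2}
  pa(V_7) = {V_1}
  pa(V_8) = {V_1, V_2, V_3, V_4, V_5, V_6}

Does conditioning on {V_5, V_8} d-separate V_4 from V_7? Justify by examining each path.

No

Enumerating the 3 paths from V_4 to V_7 and testing each for blocking by {V_5, V_8}:
Path 1: V_4 → V_5 → V_8 ← V_1 → V_7
  V_5 is a chain here and V_5 is conditioned on, so the path is blocked at V_5.
Path 2: V_4 ← V_3 → V_8 ← V_1 → V_7
  V_3 is a fork and V_3 is not conditioned on; V_8 is a collider and V_8 is conditioned on, which opens it; V_1 is a fork and V_1 is not conditioned on — no node blocks this path, so it is active.
Path 3: V_4 → V_8 ← V_1 → V_7
  V_8 is a collider and V_8 is conditioned on, which opens it; V_1 is a fork and V_1 is not conditioned on — no node blocks this path, so it is active.
Because an active path exists, V_4 and V_7 are not d-separated.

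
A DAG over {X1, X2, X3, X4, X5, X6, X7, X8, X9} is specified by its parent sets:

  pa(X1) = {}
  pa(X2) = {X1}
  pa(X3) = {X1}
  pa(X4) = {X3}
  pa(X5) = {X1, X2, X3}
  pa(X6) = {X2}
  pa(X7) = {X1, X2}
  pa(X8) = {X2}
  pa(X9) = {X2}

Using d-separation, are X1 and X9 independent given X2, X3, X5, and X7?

Yes — X1 and X9 are d-separated given {X2, X3, X5, X7}.

There are 4 undirected paths between X1 and X9; checking each against the conditioning set {X2, X3, X5, X7}:
Path 1: X1 → X2 → X9
  X2 is a chain here and X2 is conditioned on, so the path is blocked at X2.
Path 2: X1 → X3 → X5 ← X2 → X9
  X3 is a chain here and X3 is conditioned on, so the path is blocked at X3.
Path 3: X1 → X7 ← X2 → X9
  X2 is a fork here and X2 is conditioned on, so the path is blocked at X2.
Path 4: X1 → X5 ← X2 → X9
  X2 is a fork here and X2 is conditioned on, so the path is blocked at X2.
Since every path is blocked, d-separation holds.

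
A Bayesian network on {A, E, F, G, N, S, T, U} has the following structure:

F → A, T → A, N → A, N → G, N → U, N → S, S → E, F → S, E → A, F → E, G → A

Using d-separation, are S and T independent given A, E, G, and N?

No — S and T are not d-separated given {A, E, G, N}.

We examine all 6 paths between S and T:
Path 1: S ← F → A ← T
  F is a fork and F is not conditioned on; A is a collider and A is conditioned on, which opens it — no node blocks this path, so it is active.
Path 2: S ← F → E → A ← T
  E is a chain here and E is conditioned on, so the path is blocked at E.
Path 3: S → E ← F → A ← T
  E is a collider and E is conditioned on, which opens it; F is a fork and F is not conditioned on; A is a collider and A is conditioned on, which opens it — no node blocks this path, so it is active.
Path 4: S → E → A ← T
  E is a chain here and E is conditioned on, so the path is blocked at E.
Path 5: S ← N → G → A ← T
  N is a fork here and N is conditioned on, so the path is blocked at N.
Path 6: S ← N → A ← T
  N is a fork here and N is conditioned on, so the path is blocked at N.
At least one path is unblocked, so d-separation fails.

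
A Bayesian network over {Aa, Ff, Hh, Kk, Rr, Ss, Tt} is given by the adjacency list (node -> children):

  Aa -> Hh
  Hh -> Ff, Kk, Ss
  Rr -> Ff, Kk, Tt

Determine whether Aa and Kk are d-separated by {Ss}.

2 paths connect Aa and Kk; each must be blocked for d-separation to hold:
Path 1: Aa → Hh → Ff ← Rr → Kk
  Ff is a collider here and neither Ff nor any of its descendants is conditioned on, so the collider stays closed — the path is blocked at Ff.
Path 2: Aa → Hh → Kk
  Hh is a chain and Hh is not conditioned on — no node blocks this path, so it is active.
Since the path Aa → Hh → Kk is active, Aa and Kk are not d-separated given {Ss}.

No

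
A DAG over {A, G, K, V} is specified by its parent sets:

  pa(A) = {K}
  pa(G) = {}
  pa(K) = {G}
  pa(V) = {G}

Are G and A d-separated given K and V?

Only one path connects G and A:
Path 1: G → K → A
  K is a chain here and K is conditioned on, so the path is blocked at K.
Every path is blocked, so G and A are d-separated given {K, V}.

Yes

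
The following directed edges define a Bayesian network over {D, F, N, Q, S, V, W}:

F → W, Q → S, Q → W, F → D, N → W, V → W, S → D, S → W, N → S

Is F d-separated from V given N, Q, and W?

No

There are 4 undirected paths between F and V; checking each against the conditioning set {N, Q, W}:
Path 1: F → W ← V
  W is a collider and W is conditioned on, which opens it — no node blocks this path, so it is active.
Path 2: F → D ← S ← N → W ← V
  D is a collider here and neither D nor any of its descendants is conditioned on, so the collider stays closed — the path is blocked at D.
Path 3: F → D ← S → W ← V
  D is a collider here and neither D nor any of its descendants is conditioned on, so the collider stays closed — the path is blocked at D.
Path 4: F → D ← S ← Q → W ← V
  D is a collider here and neither D nor any of its descendants is conditioned on, so the collider stays closed — the path is blocked at D.
At least one path is unblocked, so d-separation fails.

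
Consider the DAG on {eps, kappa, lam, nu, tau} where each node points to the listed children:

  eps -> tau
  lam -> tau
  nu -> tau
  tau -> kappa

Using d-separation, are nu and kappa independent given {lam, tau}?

Only one path connects nu and kappa:
Path 1: nu → tau → kappa
  tau is a chain here and tau is conditioned on, so the path is blocked at tau.
Since every path is blocked, d-separation holds.

Yes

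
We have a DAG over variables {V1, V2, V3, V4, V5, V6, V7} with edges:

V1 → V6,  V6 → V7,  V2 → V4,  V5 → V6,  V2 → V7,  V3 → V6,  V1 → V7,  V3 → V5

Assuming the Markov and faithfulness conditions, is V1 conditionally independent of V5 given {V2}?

4 paths connect V1 and V5; each must be blocked for d-separation to hold:
  1. V1 → V6 ← V5 — V6:collider[blocks] ⇒ blocked
  2. V1 → V6 ← V3 → V5 — V6:collider[blocks]; V3:fork[open] ⇒ blocked
  3. V1 → V7 ← V6 ← V5 — V7:collider[blocks]; V6:chain[open] ⇒ blocked
  4. V1 → V7 ← V6 ← V3 → V5 — V7:collider[blocks]; V6:chain[open]; V3:fork[open] ⇒ blocked
All paths are blocked; V1 ⊥ V5 | {V2} holds.

Yes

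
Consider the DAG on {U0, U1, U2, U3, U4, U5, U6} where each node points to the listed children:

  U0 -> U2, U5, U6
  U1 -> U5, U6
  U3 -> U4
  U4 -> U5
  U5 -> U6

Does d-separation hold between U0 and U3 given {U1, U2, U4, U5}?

Yes

3 paths connect U0 and U3; each must be blocked for d-separation to hold:
Path 1: U0 → U6 ← U5 ← U4 ← U3
  U6 is a collider here and neither U6 nor any of its descendants is conditioned on, so the collider stays closed — the path is blocked at U6.
Path 2: U0 → U6 ← U1 → U5 ← U4 ← U3
  U6 is a collider here and neither U6 nor any of its descendants is conditioned on, so the collider stays closed — the path is blocked at U6.
Path 3: U0 → U5 ← U4 ← U3
  U4 is a chain here and U4 is conditioned on, so the path is blocked at U4.
Every path is blocked, so U0 and U3 are d-separated given {U1, U2, U4, U5}.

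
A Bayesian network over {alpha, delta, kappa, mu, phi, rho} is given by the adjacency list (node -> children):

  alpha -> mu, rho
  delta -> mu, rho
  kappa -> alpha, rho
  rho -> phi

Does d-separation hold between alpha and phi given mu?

We examine all 3 paths between alpha and phi:
  1. alpha → rho → phi — rho:chain[open] ⇒ active
  2. alpha ← kappa → rho → phi — kappa:fork[open]; rho:chain[open] ⇒ active
  3. alpha → mu ← delta → rho → phi — mu:collider[open]; delta:fork[open]; rho:chain[open] ⇒ active
At least one path is unblocked, so d-separation fails.

No — alpha and phi are not d-separated given {mu}.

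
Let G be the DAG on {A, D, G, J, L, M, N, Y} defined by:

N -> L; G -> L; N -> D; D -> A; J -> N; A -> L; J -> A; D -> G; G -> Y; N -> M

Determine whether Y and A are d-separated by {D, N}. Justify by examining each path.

Yes

We examine all 6 paths between Y and A:
Path 1: Y ← G → L ← A
  L is a collider here and neither L nor any of its descendants is conditioned on, so the collider stays closed — the path is blocked at L.
Path 2: Y ← G → L ← N ← J → A
  L is a collider here and neither L nor any of its descendants is conditioned on, so the collider stays closed — the path is blocked at L.
Path 3: Y ← G → L ← N → D → A
  L is a collider here and neither L nor any of its descendants is conditioned on, so the collider stays closed — the path is blocked at L.
Path 4: Y ← G ← D → A
  D is a fork here and D is conditioned on, so the path is blocked at D.
Path 5: Y ← G ← D ← N → L ← A
  D is a chain here and D is conditioned on, so the path is blocked at D.
Path 6: Y ← G ← D ← N ← J → A
  D is a chain here and D is conditioned on, so the path is blocked at D.
All paths are blocked; Y ⊥ A | {D, N} holds.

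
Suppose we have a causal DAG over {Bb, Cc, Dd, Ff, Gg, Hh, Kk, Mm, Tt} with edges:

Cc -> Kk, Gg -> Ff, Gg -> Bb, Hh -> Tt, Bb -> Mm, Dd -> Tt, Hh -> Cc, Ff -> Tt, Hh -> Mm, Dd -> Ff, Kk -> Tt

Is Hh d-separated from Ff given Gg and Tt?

No

5 paths connect Hh and Ff; each must be blocked for d-separation to hold:
Path 1: Hh → Mm ← Bb ← Gg → Ff
  Mm is a collider here and neither Mm nor any of its descendants is conditioned on, so the collider stays closed — the path is blocked at Mm.
Path 2: Hh → Cc → Kk → Tt ← Ff
  Cc is a chain and Cc is not conditioned on; Kk is a chain and Kk is not conditioned on; Tt is a collider and Tt is conditioned on, which opens it — no node blocks this path, so it is active.
Path 3: Hh → Cc → Kk → Tt ← Dd → Ff
  Cc is a chain and Cc is not conditioned on; Kk is a chain and Kk is not conditioned on; Tt is a collider and Tt is conditioned on, which opens it; Dd is a fork and Dd is not conditioned on — no node blocks this path, so it is active.
Path 4: Hh → Tt ← Ff
  Tt is a collider and Tt is conditioned on, which opens it — no node blocks this path, so it is active.
Path 5: Hh → Tt ← Dd → Ff
  Tt is a collider and Tt is conditioned on, which opens it; Dd is a fork and Dd is not conditioned on — no node blocks this path, so it is active.
At least one path is unblocked, so d-separation fails.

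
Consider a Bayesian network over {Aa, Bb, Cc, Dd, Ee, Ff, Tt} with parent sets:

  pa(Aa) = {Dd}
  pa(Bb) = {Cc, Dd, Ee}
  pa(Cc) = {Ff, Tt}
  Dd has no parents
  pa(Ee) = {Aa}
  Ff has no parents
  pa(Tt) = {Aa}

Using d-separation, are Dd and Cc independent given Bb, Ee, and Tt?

No

4 paths connect Dd and Cc; each must be blocked for d-separation to hold:
  1. Dd → Aa → Tt → Cc — Aa:chain[open]; Tt:chain[blocks] ⇒ blocked
  2. Dd → Aa → Ee → Bb ← Cc — Aa:chain[open]; Ee:chain[blocks]; Bb:collider[open] ⇒ blocked
  3. Dd → Bb ← Ee ← Aa → Tt → Cc — Bb:collider[open]; Ee:chain[blocks]; Aa:fork[open]; Tt:chain[blocks] ⇒ blocked
  4. Dd → Bb ← Cc — Bb:collider[open] ⇒ active
Since the path Dd → Bb ← Cc is active, Dd and Cc are not d-separated given {Bb, Ee, Tt}.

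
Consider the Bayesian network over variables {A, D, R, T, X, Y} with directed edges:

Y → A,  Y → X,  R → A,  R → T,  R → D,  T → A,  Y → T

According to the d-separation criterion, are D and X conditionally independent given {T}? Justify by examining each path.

There are 4 undirected paths between D and X; checking each against the conditioning set {T}:
Path 1: D ← R → A ← Y → X
  A is a collider here and neither A nor any of its descendants is conditioned on, so the collider stays closed — the path is blocked at A.
Path 2: D ← R → A ← T ← Y → X
  A is a collider here and neither A nor any of its descendants is conditioned on, so the collider stays closed — the path is blocked at A.
Path 3: D ← R → T ← Y → X
  R is a fork and R is not conditioned on; T is a collider and T is conditioned on, which opens it; Y is a fork and Y is not conditioned on — no node blocks this path, so it is active.
Path 4: D ← R → T → A ← Y → X
  T is a chain here and T is conditioned on, so the path is blocked at T.
At least one path is unblocked, so d-separation fails.

No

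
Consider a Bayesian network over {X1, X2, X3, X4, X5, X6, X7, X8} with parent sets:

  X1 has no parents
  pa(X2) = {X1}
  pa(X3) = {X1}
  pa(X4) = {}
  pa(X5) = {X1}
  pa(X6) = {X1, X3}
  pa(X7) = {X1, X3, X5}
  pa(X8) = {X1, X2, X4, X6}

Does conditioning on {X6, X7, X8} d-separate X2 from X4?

No

6 paths connect X2 and X4; each must be blocked for d-separation to hold:
  1. X2 → X8 ← X4 — X8:collider[open] ⇒ active
  2. X2 ← X1 → X7 ← X3 → X6 → X8 ← X4 — X1:fork[open]; X7:collider[open]; X3:fork[open]; X6:chain[blocks]; X8:collider[open] ⇒ blocked
  3. X2 ← X1 → X8 ← X4 — X1:fork[open]; X8:collider[open] ⇒ active
  4. X2 ← X1 → X3 → X6 → X8 ← X4 — X1:fork[open]; X3:chain[open]; X6:chain[blocks]; X8:collider[open] ⇒ blocked
  5. X2 ← X1 → X6 → X8 ← X4 — X1:fork[open]; X6:chain[blocks]; X8:collider[open] ⇒ blocked
  6. X2 ← X1 → X5 → X7 ← X3 → X6 → X8 ← X4 — X1:fork[open]; X5:chain[open]; X7:collider[open]; X3:fork[open]; X6:chain[blocks]; X8:collider[open] ⇒ blocked
Since the path X2 → X8 ← X4 is active, X2 and X4 are not d-separated given {X6, X7, X8}.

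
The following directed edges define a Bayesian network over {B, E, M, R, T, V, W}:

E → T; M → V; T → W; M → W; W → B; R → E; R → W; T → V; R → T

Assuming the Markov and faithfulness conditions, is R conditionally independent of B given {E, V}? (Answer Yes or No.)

We examine all 5 paths between R and B:
Path 1: R → T → W → B
  T is a chain and T is not conditioned on; W is a chain and W is not conditioned on — no node blocks this path, so it is active.
Path 2: R → T → V ← M → W → B
  T is a chain and T is not conditioned on; V is a collider and V is conditioned on, which opens it; M is a fork and M is not conditioned on; W is a chain and W is not conditioned on — no node blocks this path, so it is active.
Path 3: R → E → T → W → B
  E is a chain here and E is conditioned on, so the path is blocked at E.
Path 4: R → E → T → V ← M → W → B
  E is a chain here and E is conditioned on, so the path is blocked at E.
Path 5: R → W → B
  W is a chain and W is not conditioned on — no node blocks this path, so it is active.
At least one path is unblocked, so d-separation fails.

No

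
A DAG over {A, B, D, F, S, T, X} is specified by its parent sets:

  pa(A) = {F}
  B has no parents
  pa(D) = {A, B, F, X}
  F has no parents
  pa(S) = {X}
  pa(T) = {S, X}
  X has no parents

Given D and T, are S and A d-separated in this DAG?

No

We examine all 4 paths between S and A:
Path 1: S → T ← X → D ← F → A
  T is a collider and T is conditioned on, which opens it; X is a fork and X is not conditioned on; D is a collider and D is conditioned on, which opens it; F is a fork and F is not conditioned on — no node blocks this path, so it is active.
Path 2: S → T ← X → D ← A
  T is a collider and T is conditioned on, which opens it; X is a fork and X is not conditioned on; D is a collider and D is conditioned on, which opens it — no node blocks this path, so it is active.
Path 3: S ← X → D ← F → A
  X is a fork and X is not conditioned on; D is a collider and D is conditioned on, which opens it; F is a fork and F is not conditioned on — no node blocks this path, so it is active.
Path 4: S ← X → D ← A
  X is a fork and X is not conditioned on; D is a collider and D is conditioned on, which opens it — no node blocks this path, so it is active.
At least one path is unblocked, so d-separation fails.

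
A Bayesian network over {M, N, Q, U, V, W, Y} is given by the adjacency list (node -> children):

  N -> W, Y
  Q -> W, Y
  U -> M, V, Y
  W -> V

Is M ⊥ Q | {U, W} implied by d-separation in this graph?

Enumerating the 4 paths from M to Q and testing each for blocking by {U, W}:
  1. M ← U → V ← W ← Q — U:fork[blocks]; V:collider[blocks]; W:chain[blocks] ⇒ blocked
  2. M ← U → V ← W ← N → Y ← Q — U:fork[blocks]; V:collider[blocks]; W:chain[blocks]; N:fork[open]; Y:collider[blocks] ⇒ blocked
  3. M ← U → Y ← Q — U:fork[blocks]; Y:collider[blocks] ⇒ blocked
  4. M ← U → Y ← N → W ← Q — U:fork[blocks]; Y:collider[blocks]; N:fork[open]; W:collider[open] ⇒ blocked
Every path is blocked, so M and Q are d-separated given {U, W}.

Yes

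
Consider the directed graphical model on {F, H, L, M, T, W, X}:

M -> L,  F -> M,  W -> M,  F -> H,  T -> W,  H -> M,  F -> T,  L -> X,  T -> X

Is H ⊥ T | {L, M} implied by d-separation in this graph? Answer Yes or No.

No

There are 6 undirected paths between H and T; checking each against the conditioning set {L, M}:
Path 1: H → M → L → X ← T
  M is a chain here and M is conditioned on, so the path is blocked at M.
Path 2: H → M ← F → T
  M is a collider and M is conditioned on, which opens it; F is a fork and F is not conditioned on — no node blocks this path, so it is active.
Path 3: H → M ← W ← T
  M is a collider and M is conditioned on, which opens it; W is a chain and W is not conditioned on — no node blocks this path, so it is active.
Path 4: H ← F → T
  F is a fork and F is not conditioned on — no node blocks this path, so it is active.
Path 5: H ← F → M → L → X ← T
  M is a chain here and M is conditioned on, so the path is blocked at M.
Path 6: H ← F → M ← W ← T
  F is a fork and F is not conditioned on; M is a collider and M is conditioned on, which opens it; W is a chain and W is not conditioned on — no node blocks this path, so it is active.
Because an active path exists, H and T are not d-separated.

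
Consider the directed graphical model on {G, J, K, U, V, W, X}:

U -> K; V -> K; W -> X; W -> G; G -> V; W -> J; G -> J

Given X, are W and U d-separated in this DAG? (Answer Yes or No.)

Yes

2 paths connect W and U; each must be blocked for d-separation to hold:
Path 1: W → G → V → K ← U
  K is a collider here and neither K nor any of its descendants is conditioned on, so the collider stays closed — the path is blocked at K.
Path 2: W → J ← G → V → K ← U
  J is a collider here and neither J nor any of its descendants is conditioned on, so the collider stays closed — the path is blocked at J.
Since every path is blocked, d-separation holds.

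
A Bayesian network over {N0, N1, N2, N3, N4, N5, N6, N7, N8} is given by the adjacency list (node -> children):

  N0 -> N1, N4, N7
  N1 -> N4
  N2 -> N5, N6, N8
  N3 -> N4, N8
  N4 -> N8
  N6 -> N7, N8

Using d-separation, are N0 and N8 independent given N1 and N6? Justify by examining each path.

Enumerating the 6 paths from N0 to N8 and testing each for blocking by {N1, N6}:
Path 1: N0 → N4 ← N3 → N8
  N4 is a collider here and neither N4 nor any of its descendants is conditioned on, so the collider stays closed — the path is blocked at N4.
Path 2: N0 → N4 → N8
  N4 is a chain and N4 is not conditioned on — no node blocks this path, so it is active.
Path 3: N0 → N1 → N4 ← N3 → N8
  N1 is a chain here and N1 is conditioned on, so the path is blocked at N1.
Path 4: N0 → N1 → N4 → N8
  N1 is a chain here and N1 is conditioned on, so the path is blocked at N1.
Path 5: N0 → N7 ← N6 ← N2 → N8
  N7 is a collider here and neither N7 nor any of its descendants is conditioned on, so the collider stays closed — the path is blocked at N7.
Path 6: N0 → N7 ← N6 → N8
  N7 is a collider here and neither N7 nor any of its descendants is conditioned on, so the collider stays closed — the path is blocked at N7.
At least one path is unblocked, so d-separation fails.

No — N0 and N8 are not d-separated given {N1, N6}.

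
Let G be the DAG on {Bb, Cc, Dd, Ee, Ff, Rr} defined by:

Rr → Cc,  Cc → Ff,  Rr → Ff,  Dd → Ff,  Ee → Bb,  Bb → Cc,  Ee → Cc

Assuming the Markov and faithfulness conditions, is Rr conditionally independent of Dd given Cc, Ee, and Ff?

Enumerating the 2 paths from Rr to Dd and testing each for blocking by {Cc, Ee, Ff}:
Path 1: Rr → Cc → Ff ← Dd
  Cc is a chain here and Cc is conditioned on, so the path is blocked at Cc.
Path 2: Rr → Ff ← Dd
  Ff is a collider and Ff is conditioned on, which opens it — no node blocks this path, so it is active.
Since the path Rr → Ff ← Dd is active, Rr and Dd are not d-separated given {Cc, Ee, Ff}.

No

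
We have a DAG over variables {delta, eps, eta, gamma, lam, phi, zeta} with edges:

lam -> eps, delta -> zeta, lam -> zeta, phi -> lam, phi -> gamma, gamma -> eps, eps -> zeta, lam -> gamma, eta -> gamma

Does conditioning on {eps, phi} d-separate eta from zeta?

We examine all 6 paths between eta and zeta:
Path 1: eta → gamma ← lam → zeta
  gamma is a collider and its descendant eps is conditioned on, which opens it; lam is a fork and lam is not conditioned on — no node blocks this path, so it is active.
Path 2: eta → gamma ← lam → eps → zeta
  eps is a chain here and eps is conditioned on, so the path is blocked at eps.
Path 3: eta → gamma → eps → zeta
  eps is a chain here and eps is conditioned on, so the path is blocked at eps.
Path 4: eta → gamma → eps ← lam → zeta
  gamma is a chain and gamma is not conditioned on; eps is a collider and eps is conditioned on, which opens it; lam is a fork and lam is not conditioned on — no node blocks this path, so it is active.
Path 5: eta → gamma ← phi → lam → zeta
  phi is a fork here and phi is conditioned on, so the path is blocked at phi.
Path 6: eta → gamma ← phi → lam → eps → zeta
  phi is a fork here and phi is conditioned on, so the path is blocked at phi.
At least one path is unblocked, so d-separation fails.

No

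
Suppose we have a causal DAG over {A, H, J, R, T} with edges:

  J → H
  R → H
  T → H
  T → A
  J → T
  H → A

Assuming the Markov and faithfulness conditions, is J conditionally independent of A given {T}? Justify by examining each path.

No

4 paths connect J and A; each must be blocked for d-separation to hold:
Path 1: J → T → A
  T is a chain here and T is conditioned on, so the path is blocked at T.
Path 2: J → T → H → A
  T is a chain here and T is conditioned on, so the path is blocked at T.
Path 3: J → H → A
  H is a chain and H is not conditioned on — no node blocks this path, so it is active.
Path 4: J → H ← T → A
  H is a collider here and neither H nor any of its descendants is conditioned on, so the collider stays closed — the path is blocked at H.
At least one path is unblocked, so d-separation fails.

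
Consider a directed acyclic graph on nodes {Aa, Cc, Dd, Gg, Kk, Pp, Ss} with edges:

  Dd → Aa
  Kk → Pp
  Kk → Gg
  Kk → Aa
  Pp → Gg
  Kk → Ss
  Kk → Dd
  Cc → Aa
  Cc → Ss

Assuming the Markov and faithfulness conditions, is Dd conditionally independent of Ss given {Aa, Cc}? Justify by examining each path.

No

Enumerating the 4 paths from Dd to Ss and testing each for blocking by {Aa, Cc}:
Path 1: Dd ← Kk → Ss
  Kk is a fork and Kk is not conditioned on — no node blocks this path, so it is active.
Path 2: Dd ← Kk → Aa ← Cc → Ss
  Cc is a fork here and Cc is conditioned on, so the path is blocked at Cc.
Path 3: Dd → Aa ← Cc → Ss
  Cc is a fork here and Cc is conditioned on, so the path is blocked at Cc.
Path 4: Dd → Aa ← Kk → Ss
  Aa is a collider and Aa is conditioned on, which opens it; Kk is a fork and Kk is not conditioned on — no node blocks this path, so it is active.
Because an active path exists, Dd and Ss are not d-separated.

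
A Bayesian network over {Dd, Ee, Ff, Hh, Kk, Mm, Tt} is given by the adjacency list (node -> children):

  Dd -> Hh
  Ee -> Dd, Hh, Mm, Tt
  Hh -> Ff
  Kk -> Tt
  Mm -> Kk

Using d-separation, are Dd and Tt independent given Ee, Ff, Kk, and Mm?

Enumerating the 4 paths from Dd to Tt and testing each for blocking by {Ee, Ff, Kk, Mm}:
Path 1: Dd → Hh ← Ee → Tt
  Ee is a fork here and Ee is conditioned on, so the path is blocked at Ee.
Path 2: Dd → Hh ← Ee → Mm → Kk → Tt
  Ee is a fork here and Ee is conditioned on, so the path is blocked at Ee.
Path 3: Dd ← Ee → Tt
  Ee is a fork here and Ee is conditioned on, so the path is blocked at Ee.
Path 4: Dd ← Ee → Mm → Kk → Tt
  Ee is a fork here and Ee is conditioned on, so the path is blocked at Ee.
All paths are blocked; Dd ⊥ Tt | {Ee, Ff, Kk, Mm} holds.

Yes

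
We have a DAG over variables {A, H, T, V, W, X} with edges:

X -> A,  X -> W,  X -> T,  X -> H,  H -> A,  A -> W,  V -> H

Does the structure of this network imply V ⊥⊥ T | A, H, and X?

Yes

Enumerating the 3 paths from V to T and testing each for blocking by {A, H, X}:
Path 1: V → H ← X → T
  X is a fork here and X is conditioned on, so the path is blocked at X.
Path 2: V → H → A → W ← X → T
  H is a chain here and H is conditioned on, so the path is blocked at H.
Path 3: V → H → A ← X → T
  H is a chain here and H is conditioned on, so the path is blocked at H.
Every path is blocked, so V and T are d-separated given {A, H, X}.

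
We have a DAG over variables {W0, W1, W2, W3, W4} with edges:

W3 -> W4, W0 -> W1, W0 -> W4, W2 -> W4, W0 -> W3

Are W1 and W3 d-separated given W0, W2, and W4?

Yes

We examine all 2 paths between W1 and W3:
Path 1: W1 ← W0 → W4 ← W3
  W0 is a fork here and W0 is conditioned on, so the path is blocked at W0.
Path 2: W1 ← W0 → W3
  W0 is a fork here and W0 is conditioned on, so the path is blocked at W0.
Since every path is blocked, d-separation holds.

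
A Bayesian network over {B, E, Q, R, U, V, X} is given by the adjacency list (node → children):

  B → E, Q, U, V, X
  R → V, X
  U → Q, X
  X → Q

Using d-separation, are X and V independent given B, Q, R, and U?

Yes — X and V are d-separated given {B, Q, R, U}.

6 paths connect X and V; each must be blocked for d-separation to hold:
Path 1: X → Q ← B → V
  B is a fork here and B is conditioned on, so the path is blocked at B.
Path 2: X → Q ← U ← B → V
  U is a chain here and U is conditioned on, so the path is blocked at U.
Path 3: X ← R → V
  R is a fork here and R is conditioned on, so the path is blocked at R.
Path 4: X ← B → V
  B is a fork here and B is conditioned on, so the path is blocked at B.
Path 5: X ← U → Q ← B → V
  U is a fork here and U is conditioned on, so the path is blocked at U.
Path 6: X ← U ← B → V
  U is a chain here and U is conditioned on, so the path is blocked at U.
Every path is blocked, so X and V are d-separated given {B, Q, R, U}.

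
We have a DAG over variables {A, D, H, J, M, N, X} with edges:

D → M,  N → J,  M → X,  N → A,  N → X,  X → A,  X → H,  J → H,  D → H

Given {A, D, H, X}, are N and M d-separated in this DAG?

No

There are 6 undirected paths between N and M; checking each against the conditioning set {A, D, H, X}:
Path 1: N → J → H ← D → M
  D is a fork here and D is conditioned on, so the path is blocked at D.
Path 2: N → J → H ← X ← M
  X is a chain here and X is conditioned on, so the path is blocked at X.
Path 3: N → A ← X → H ← D → M
  X is a fork here and X is conditioned on, so the path is blocked at X.
Path 4: N → A ← X ← M
  X is a chain here and X is conditioned on, so the path is blocked at X.
Path 5: N → X → H ← D → M
  X is a chain here and X is conditioned on, so the path is blocked at X.
Path 6: N → X ← M
  X is a collider and X is conditioned on, which opens it — no node blocks this path, so it is active.
Because an active path exists, N and M are not d-separated.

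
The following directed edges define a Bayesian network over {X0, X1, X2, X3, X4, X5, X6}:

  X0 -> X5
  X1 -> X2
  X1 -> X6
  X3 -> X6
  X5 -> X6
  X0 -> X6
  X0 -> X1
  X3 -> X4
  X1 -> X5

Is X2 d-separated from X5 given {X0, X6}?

No

We examine all 5 paths between X2 and X5:
Path 1: X2 ← X1 → X6 ← X5
  X1 is a fork and X1 is not conditioned on; X6 is a collider and X6 is conditioned on, which opens it — no node blocks this path, so it is active.
Path 2: X2 ← X1 → X6 ← X0 → X5
  X0 is a fork here and X0 is conditioned on, so the path is blocked at X0.
Path 3: X2 ← X1 → X5
  X1 is a fork and X1 is not conditioned on — no node blocks this path, so it is active.
Path 4: X2 ← X1 ← X0 → X6 ← X5
  X0 is a fork here and X0 is conditioned on, so the path is blocked at X0.
Path 5: X2 ← X1 ← X0 → X5
  X0 is a fork here and X0 is conditioned on, so the path is blocked at X0.
At least one path is unblocked, so d-separation fails.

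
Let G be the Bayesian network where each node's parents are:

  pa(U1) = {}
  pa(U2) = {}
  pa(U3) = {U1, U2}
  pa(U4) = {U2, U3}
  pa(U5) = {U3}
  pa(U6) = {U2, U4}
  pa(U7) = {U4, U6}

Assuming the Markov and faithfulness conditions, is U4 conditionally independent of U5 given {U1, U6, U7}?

No

Enumerating the 4 paths from U4 to U5 and testing each for blocking by {U1, U6, U7}:
  1. U4 ← U3 → U5 — U3:fork[open] ⇒ active
  2. U4 → U7 ← U6 ← U2 → U3 → U5 — U7:collider[open]; U6:chain[blocks]; U2:fork[open]; U3:chain[open] ⇒ blocked
  3. U4 → U6 ← U2 → U3 → U5 — U6:collider[open]; U2:fork[open]; U3:chain[open] ⇒ active
  4. U4 ← U2 → U3 → U5 — U2:fork[open]; U3:chain[open] ⇒ active
Because an active path exists, U4 and U5 are not d-separated.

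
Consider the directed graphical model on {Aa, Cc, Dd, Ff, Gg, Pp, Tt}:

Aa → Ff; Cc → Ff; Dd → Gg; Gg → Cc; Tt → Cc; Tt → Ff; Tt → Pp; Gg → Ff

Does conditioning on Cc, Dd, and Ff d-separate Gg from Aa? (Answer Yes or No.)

There are 3 undirected paths between Gg and Aa; checking each against the conditioning set {Cc, Dd, Ff}:
  1. Gg → Ff ← Aa — Ff:collider[open] ⇒ active
  2. Gg → Cc → Ff ← Aa — Cc:chain[blocks]; Ff:collider[open] ⇒ blocked
  3. Gg → Cc ← Tt → Ff ← Aa — Cc:collider[open]; Tt:fork[open]; Ff:collider[open] ⇒ active
Since the path Gg → Ff ← Aa is active, Gg and Aa are not d-separated given {Cc, Dd, Ff}.

No — Gg and Aa are not d-separated given {Cc, Dd, Ff}.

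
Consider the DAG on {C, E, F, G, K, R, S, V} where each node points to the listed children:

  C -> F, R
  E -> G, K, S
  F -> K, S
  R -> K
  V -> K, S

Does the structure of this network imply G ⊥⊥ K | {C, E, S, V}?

Yes — G and K are d-separated given {C, E, S, V}.

Enumerating the 4 paths from G to K and testing each for blocking by {C, E, S, V}:
Path 1: G ← E → S ← F ← C → R → K
  E is a fork here and E is conditioned on, so the path is blocked at E.
Path 2: G ← E → S ← F → K
  E is a fork here and E is conditioned on, so the path is blocked at E.
Path 3: G ← E → S ← V → K
  E is a fork here and E is conditioned on, so the path is blocked at E.
Path 4: G ← E → K
  E is a fork here and E is conditioned on, so the path is blocked at E.
All paths are blocked; G ⊥ K | {C, E, S, V} holds.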